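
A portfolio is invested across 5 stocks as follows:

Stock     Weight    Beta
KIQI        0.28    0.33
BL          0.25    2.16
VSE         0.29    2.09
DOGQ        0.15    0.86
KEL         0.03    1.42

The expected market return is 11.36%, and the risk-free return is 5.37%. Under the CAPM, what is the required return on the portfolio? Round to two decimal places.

β_P = Σ w_i β_i = 0.28×0.33 + 0.25×2.16 + 0.29×2.09 + 0.15×0.86 + 0.03×1.42 = 1.4101
MRP = 11.36% − 5.37% = 5.99%
E(R_P) = R_f + β_P × MRP = 5.37% + 1.4101 × 5.99% = 13.82%

13.82%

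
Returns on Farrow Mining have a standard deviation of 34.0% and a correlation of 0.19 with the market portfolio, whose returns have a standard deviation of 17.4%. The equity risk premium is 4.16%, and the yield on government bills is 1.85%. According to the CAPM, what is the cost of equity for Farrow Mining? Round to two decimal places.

3.39%

β = ρ × σ_i / σ_m = 0.19 × 34.0% / 17.4% = 0.3713
E(R) = 1.85% + 0.3713 × 4.16% = 3.39%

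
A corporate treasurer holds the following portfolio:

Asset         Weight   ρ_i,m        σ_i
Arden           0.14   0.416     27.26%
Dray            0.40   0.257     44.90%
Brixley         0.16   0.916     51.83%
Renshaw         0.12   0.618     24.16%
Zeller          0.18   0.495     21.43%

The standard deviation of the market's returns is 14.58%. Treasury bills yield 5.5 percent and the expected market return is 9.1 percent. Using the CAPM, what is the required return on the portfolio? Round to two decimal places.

9.82%

β_Arden = 0.416 × 27.26% / 14.58% = 0.7778
β_Dray = 0.257 × 44.90% / 14.58% = 0.7914
β_Brixley = 0.916 × 51.83% / 14.58% = 3.2563
β_Renshaw = 0.618 × 24.16% / 14.58% = 1.0241
β_Zeller = 0.495 × 21.43% / 14.58% = 0.7276
β_P = Σ w_i β_i = 0.14×0.7778 + 0.40×0.7914 + 0.16×3.2563 + 0.12×1.0241 + 0.18×0.7276 = 1.2003
MRP = 9.1% − 5.5% = 3.60%
E(R_P) = R_f + β_P × MRP = 5.5% + 1.2003 × 3.6% = 9.82%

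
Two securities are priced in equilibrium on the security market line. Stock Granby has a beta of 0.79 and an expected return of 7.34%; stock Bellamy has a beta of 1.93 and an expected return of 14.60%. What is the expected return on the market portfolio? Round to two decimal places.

8.68%

Both satisfy E(R) = R_f + β·MRP, so the slope of the SML is
MRP = (14.60% − 7.34%) / (1.93 − 0.79) = 7.26% / 1.14 = 6.3684%
R_f = E(R_Granby) − β_Granby·MRP = 7.34% − 0.79 × 6.3684% = 2.3090%
E(R_m) = R_f + MRP = 2.3090% + 6.3684% = 8.68%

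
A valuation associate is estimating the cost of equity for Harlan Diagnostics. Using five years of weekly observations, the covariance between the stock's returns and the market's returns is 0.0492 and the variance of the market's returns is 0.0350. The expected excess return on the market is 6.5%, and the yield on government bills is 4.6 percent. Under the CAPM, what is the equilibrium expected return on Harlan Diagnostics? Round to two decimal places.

13.74%

β = Cov(R_i, R_m) / Var(R_m) = 0.0492 / 0.0350 = 1.4057
E(R) = R_f + β × MRP = 4.6% + 1.4057 × 6.5% = 13.74%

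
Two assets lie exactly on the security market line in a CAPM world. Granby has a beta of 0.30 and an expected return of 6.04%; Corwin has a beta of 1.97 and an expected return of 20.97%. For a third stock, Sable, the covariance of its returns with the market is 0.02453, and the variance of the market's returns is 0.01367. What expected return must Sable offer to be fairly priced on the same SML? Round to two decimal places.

19.40%

MRP = (20.97% − 6.04%) / (1.97 − 0.30) = 8.9401%
R_f = 6.04% − 0.30 × 8.9401% = 3.3580%
β_Sable = Cov / Var(R_m) = 0.02453 / 0.01367 = 1.7944
E(R_Sable) = R_f + β × MRP = 3.3580% + 1.7944 × 8.9401% = 19.40%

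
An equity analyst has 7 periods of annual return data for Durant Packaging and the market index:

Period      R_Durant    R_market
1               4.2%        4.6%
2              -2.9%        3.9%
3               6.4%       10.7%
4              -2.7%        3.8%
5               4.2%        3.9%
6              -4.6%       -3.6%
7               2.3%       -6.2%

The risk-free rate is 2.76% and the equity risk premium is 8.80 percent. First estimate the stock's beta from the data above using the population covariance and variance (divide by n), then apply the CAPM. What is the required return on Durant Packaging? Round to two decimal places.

Mean R_i = (4.2 − 2.9 + 6.4 − 2.7 + 4.2 − 4.6 + 2.3) / 7 = 0.9857%
Mean R_m = (4.6 + 3.9 + 10.7 + 3.8 + 3.9 − 3.6 − 6.2) / 7 = 2.4429%
Σ(R_i − R̄_i)(R_m − R̄_m) = 68.0543  ⇒  Cov = 68.0543 / 7 = 9.7220
Σ(R_m − R̄_m)² = 190.1371  ⇒  Var(R_m) = 190.1371 / 7 = 27.1624
β = Cov / Var(R_m) = 9.7220 / 27.1624 = 0.3579
E(R) = R_f + β × MRP = 2.76% + 0.3579 × 8.80% = 5.91%

5.91%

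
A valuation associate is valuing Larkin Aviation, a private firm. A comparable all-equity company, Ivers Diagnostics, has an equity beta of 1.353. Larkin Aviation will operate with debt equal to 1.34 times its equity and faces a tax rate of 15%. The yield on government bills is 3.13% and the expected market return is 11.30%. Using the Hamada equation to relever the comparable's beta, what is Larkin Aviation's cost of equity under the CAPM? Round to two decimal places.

26.77%

β_L = β_U × [1 + (1 − t)(D/E)] = 1.353 × [1 + (1 − 0.15) × 1.34]
    = 1.353 × [1 + 0.85 × 1.34] = 1.353 × 2.1390 = 2.8941
MRP = 11.30% − 3.13% = 8.17%
E(R) = R_f + β_L × MRP = 3.13% + 2.8941 × 8.17% = 26.77%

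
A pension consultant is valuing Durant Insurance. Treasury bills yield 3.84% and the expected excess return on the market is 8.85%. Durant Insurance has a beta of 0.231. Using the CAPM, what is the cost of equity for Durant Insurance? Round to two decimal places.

E(R) = R_f + β × MRP = 3.84% + 0.231 × 8.85% = 5.88%

5.88%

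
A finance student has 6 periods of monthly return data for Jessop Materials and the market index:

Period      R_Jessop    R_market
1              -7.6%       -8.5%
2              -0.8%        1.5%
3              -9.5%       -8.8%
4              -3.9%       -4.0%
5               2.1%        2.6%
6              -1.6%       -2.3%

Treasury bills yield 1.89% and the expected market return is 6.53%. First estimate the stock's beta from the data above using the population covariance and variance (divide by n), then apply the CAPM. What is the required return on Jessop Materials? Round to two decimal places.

Mean R_i = (-7.6 − 0.8 − 9.5 − 3.9 + 2.1 − 1.6) / 6 = -3.5500%
Mean R_m = (-8.5 + 1.5 − 8.8 − 4.0 + 2.6 − 2.3) / 6 = -3.2500%
Σ(R_i − R̄_i)(R_m − R̄_m) = 102.5150  ⇒  Cov = 102.5150 / 6 = 17.0858
Σ(R_m − R̄_m)² = 116.6150  ⇒  Var(R_m) = 116.6150 / 6 = 19.4358
β = Cov / Var(R_m) = 17.0858 / 19.4358 = 0.8791
MRP = 6.53% − 1.89% = 4.64%
E(R) = R_f + β × MRP = 1.89% + 0.8791 × 4.64% = 5.97%

5.97%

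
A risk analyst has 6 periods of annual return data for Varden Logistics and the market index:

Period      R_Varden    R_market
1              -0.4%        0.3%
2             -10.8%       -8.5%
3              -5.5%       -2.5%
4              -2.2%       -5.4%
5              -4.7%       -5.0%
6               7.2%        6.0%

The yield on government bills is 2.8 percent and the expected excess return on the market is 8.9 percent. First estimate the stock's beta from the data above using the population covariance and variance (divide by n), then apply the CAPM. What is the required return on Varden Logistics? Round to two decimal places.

12.52%

Mean R_i = (-0.4 − 10.8 − 5.5 − 2.2 − 4.7 + 7.2) / 6 = -2.7333%
Mean R_m = (0.3 − 8.5 − 2.5 − 5.4 − 5.0 + 6.0) / 6 = -2.5167%
Σ(R_i − R̄_i)(R_m − R̄_m) = 142.7367  ⇒  Cov = 142.7367 / 6 = 23.7895
Σ(R_m − R̄_m)² = 130.7483  ⇒  Var(R_m) = 130.7483 / 6 = 21.7914
β = Cov / Var(R_m) = 23.7895 / 21.7914 = 1.0917
E(R) = R_f + β × MRP = 2.8% + 1.0917 × 8.9% = 12.52%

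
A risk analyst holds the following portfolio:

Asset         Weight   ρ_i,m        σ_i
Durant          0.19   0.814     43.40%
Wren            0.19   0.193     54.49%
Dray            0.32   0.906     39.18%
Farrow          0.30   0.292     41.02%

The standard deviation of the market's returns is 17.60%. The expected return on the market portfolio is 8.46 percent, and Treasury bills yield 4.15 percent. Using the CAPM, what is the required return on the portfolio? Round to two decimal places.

9.94%

β_Durant = 0.814 × 43.40% / 17.60% = 2.0073
β_Wren = 0.193 × 54.49% / 17.60% = 0.5975
β_Dray = 0.906 × 39.18% / 17.60% = 2.0169
β_Farrow = 0.292 × 41.02% / 17.60% = 0.6806
β_P = Σ w_i β_i = 0.19×2.0073 + 0.19×0.5975 + 0.32×2.0169 + 0.30×0.6806 = 1.3445
MRP = 8.46% − 4.15% = 4.31%
E(R_P) = R_f + β_P × MRP = 4.15% + 1.3445 × 4.31% = 9.94%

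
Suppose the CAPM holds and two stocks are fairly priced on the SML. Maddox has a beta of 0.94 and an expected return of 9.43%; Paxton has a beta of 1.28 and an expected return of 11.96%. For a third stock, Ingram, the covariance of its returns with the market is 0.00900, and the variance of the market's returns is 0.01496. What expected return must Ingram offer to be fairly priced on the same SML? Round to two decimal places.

MRP = (11.96% − 9.43%) / (1.28 − 0.94) = 7.4412%
R_f = 9.43% − 0.94 × 7.4412% = 2.4353%
β_Ingram = Cov / Var(R_m) = 0.00900 / 0.01496 = 0.6016
E(R_Ingram) = R_f + β × MRP = 2.4353% + 0.6016 × 7.4412% = 6.91%

6.91%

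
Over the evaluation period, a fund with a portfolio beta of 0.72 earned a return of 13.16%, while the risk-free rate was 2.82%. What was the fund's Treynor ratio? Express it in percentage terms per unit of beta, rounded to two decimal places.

Treynor = (R_P − R_f) / β_P = (13.16% − 2.82%) / 0.7200 = 10.34% / 0.7200 = 14.36%

14.36%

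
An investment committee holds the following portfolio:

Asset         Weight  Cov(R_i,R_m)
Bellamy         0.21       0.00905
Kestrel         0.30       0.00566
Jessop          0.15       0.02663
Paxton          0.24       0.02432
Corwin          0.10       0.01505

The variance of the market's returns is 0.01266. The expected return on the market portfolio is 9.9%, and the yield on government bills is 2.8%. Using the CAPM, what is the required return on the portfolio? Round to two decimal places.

β_Bellamy = 0.00905 / 0.01266 = 0.7148
β_Kestrel = 0.00566 / 0.01266 = 0.4471
β_Jessop = 0.02663 / 0.01266 = 2.1035
β_Paxton = 0.02432 / 0.01266 = 1.9210
β_Corwin = 0.01505 / 0.01266 = 1.1888
β_P = Σ w_i β_i = 0.21×0.7148 + 0.30×0.4471 + 0.15×2.1035 + 0.24×1.9210 + 0.10×1.1888 = 1.1797
MRP = 9.9% − 2.8% = 7.10%
E(R_P) = R_f + β_P × MRP = 2.8% + 1.1797 × 7.1% = 11.18%

11.18%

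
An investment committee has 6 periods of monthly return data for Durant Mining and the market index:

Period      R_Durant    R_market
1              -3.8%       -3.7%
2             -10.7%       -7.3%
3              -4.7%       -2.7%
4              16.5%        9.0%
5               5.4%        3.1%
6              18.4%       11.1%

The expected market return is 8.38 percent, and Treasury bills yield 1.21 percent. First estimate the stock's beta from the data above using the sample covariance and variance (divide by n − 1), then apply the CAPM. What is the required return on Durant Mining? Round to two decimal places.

12.79%

Mean R_i = (-3.8 − 10.7 − 4.7 + 16.5 + 5.4 + 18.4) / 6 = 3.5167%
Mean R_m = (-3.7 − 7.3 − 2.7 + 9.0 + 3.1 + 11.1) / 6 = 1.5833%
Σ(R_i − R̄_i)(R_m − R̄_m) = 440.9317  ⇒  Cov = 440.9317 / 5 = 88.1863
Σ(R_m − R̄_m)² = 273.0483  ⇒  Var(R_m) = 273.0483 / 5 = 54.6097
β = Cov / Var(R_m) = 88.1863 / 54.6097 = 1.6148
MRP = 8.38% − 1.21% = 7.17%
E(R) = R_f + β × MRP = 1.21% + 1.6148 × 7.17% = 12.79%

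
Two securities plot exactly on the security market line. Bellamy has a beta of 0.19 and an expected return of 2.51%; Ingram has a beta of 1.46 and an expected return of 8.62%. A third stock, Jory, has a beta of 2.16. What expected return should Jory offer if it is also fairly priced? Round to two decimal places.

11.99%

MRP (SML slope) = (8.62% − 2.51%) / (1.46 − 0.19) = 6.11% / 1.27 = 4.8110%
R_f (intercept) = 2.51% − 0.19 × 4.8110% = 1.5959%
E(R_Jory) = R_f + β × MRP = 1.5959% + 2.16 × 4.8110% = 11.99%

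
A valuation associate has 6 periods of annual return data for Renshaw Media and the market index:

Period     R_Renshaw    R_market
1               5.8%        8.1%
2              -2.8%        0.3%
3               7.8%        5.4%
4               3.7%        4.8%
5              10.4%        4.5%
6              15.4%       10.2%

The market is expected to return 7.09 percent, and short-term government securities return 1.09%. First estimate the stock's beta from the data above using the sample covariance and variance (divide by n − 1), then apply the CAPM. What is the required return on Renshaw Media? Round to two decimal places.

Mean R_i = (5.8 − 2.8 + 7.8 + 3.7 + 10.4 + 15.4) / 6 = 6.7167%
Mean R_m = (8.1 + 0.3 + 5.4 + 4.8 + 4.5 + 10.2) / 6 = 5.5500%
Σ(R_i − R̄_i)(R_m − R̄_m) = 86.2350  ⇒  Cov = 86.2350 / 5 = 17.2470
Σ(R_m − R̄_m)² = 57.3750  ⇒  Var(R_m) = 57.3750 / 5 = 11.4750
β = Cov / Var(R_m) = 17.2470 / 11.4750 = 1.5030
MRP = 7.09% − 1.09% = 6.00%
E(R) = R_f + β × MRP = 1.09% + 1.5030 × 6.00% = 10.11%

10.11%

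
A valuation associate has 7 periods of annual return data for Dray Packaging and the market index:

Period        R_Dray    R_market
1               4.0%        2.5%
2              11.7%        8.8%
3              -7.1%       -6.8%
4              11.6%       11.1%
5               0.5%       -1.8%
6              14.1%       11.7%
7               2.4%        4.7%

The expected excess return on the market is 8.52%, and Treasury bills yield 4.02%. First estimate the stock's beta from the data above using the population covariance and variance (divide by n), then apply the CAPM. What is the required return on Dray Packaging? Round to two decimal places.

13.13%

Mean R_i = (4.0 + 11.7 − 7.1 + 11.6 + 0.5 + 14.1 + 2.4) / 7 = 5.3143%
Mean R_m = (2.5 + 8.8 − 6.8 + 11.1 − 1.8 + 11.7 + 4.7) / 7 = 4.3143%
Σ(R_i − R̄_i)(R_m − R̄_m) = 304.8586  ⇒  Cov = 304.8586 / 7 = 43.5512
Σ(R_m − R̄_m)² = 285.0686  ⇒  Var(R_m) = 285.0686 / 7 = 40.7241
β = Cov / Var(R_m) = 43.5512 / 40.7241 = 1.0694
E(R) = R_f + β × MRP = 4.02% + 1.0694 × 8.52% = 13.13%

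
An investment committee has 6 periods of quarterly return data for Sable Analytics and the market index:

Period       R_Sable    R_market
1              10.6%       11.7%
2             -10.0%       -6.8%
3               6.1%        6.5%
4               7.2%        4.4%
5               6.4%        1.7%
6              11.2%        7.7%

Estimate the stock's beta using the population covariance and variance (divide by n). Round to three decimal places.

Mean R_i = (10.6 − 10.0 + 6.1 + 7.2 + 6.4 + 11.2) / 6 = 5.2500%
Mean R_m = (11.7 − 6.8 + 6.5 + 4.4 + 1.7 + 7.7) / 6 = 4.2000%
Σ(R_i − R̄_i)(R_m − R̄_m) = 228.1700  ⇒  Cov = 228.1700 / 6 = 38.0283
Σ(R_m − R̄_m)² = 201.0800  ⇒  Var(R_m) = 201.0800 / 6 = 33.5133
β = Cov / Var(R_m) = 38.0283 / 33.5133 = 1.1347

1.135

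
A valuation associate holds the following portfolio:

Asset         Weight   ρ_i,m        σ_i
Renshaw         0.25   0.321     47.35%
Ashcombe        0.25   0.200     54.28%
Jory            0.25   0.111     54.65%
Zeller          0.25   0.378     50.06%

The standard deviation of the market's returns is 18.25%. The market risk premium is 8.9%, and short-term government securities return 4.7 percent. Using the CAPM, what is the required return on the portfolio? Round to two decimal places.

β_Renshaw = 0.321 × 47.35% / 18.25% = 0.8328
β_Ashcombe = 0.200 × 54.28% / 18.25% = 0.5948
β_Jory = 0.111 × 54.65% / 18.25% = 0.3324
β_Zeller = 0.378 × 50.06% / 18.25% = 1.0369
β_P = Σ w_i β_i = 0.25×0.8328 + 0.25×0.5948 + 0.25×0.3324 + 0.25×1.0369 = 0.6992
E(R_P) = R_f + β_P × MRP = 4.7% + 0.6992 × 8.9% = 10.92%

10.92%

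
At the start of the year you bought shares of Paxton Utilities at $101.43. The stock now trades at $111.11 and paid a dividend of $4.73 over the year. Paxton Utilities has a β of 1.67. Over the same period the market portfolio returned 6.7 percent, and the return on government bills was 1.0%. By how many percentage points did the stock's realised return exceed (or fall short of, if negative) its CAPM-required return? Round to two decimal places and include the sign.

+3.69%

Realised HPR = (P1 + D1 − P0) / P0 = (111.11 + 4.73 − 101.43) / 101.43 = 14.41 / 101.43 = 14.2068%
MRP = 6.7% − 1.0% = 5.70%
CAPM required = R_f + β·MRP = 1.0% + 1.67 × 5.7% = 10.5190%
α = realised − required = 14.2068% − 10.5190% = +3.69%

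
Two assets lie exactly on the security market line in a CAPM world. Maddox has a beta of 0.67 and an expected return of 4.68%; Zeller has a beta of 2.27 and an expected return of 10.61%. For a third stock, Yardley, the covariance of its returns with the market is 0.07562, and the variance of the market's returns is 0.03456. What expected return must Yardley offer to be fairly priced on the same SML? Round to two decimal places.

10.31%

MRP = (10.61% − 4.68%) / (2.27 − 0.67) = 3.7063%
R_f = 4.68% − 0.67 × 3.7063% = 2.1968%
β_Yardley = Cov / Var(R_m) = 0.07562 / 0.03456 = 2.1881
E(R_Yardley) = R_f + β × MRP = 2.1968% + 2.1881 × 3.7063% = 10.31%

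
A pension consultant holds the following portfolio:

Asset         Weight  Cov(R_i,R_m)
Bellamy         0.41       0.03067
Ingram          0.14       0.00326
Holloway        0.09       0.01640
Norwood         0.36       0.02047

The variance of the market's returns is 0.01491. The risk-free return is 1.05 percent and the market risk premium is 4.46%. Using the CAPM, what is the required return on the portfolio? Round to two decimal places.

7.59%

β_Bellamy = 0.03067 / 0.01491 = 2.0570
β_Ingram = 0.00326 / 0.01491 = 0.2186
β_Holloway = 0.01640 / 0.01491 = 1.0999
β_Norwood = 0.02047 / 0.01491 = 1.3729
β_P = Σ w_i β_i = 0.41×2.0570 + 0.14×0.2186 + 0.09×1.0999 + 0.36×1.3729 = 1.4672
E(R_P) = R_f + β_P × MRP = 1.05% + 1.4672 × 4.46% = 7.59%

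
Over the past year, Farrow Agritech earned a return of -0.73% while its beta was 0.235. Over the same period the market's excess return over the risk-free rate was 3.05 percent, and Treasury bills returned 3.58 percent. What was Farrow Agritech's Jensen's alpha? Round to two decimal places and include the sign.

-5.03%

CAPM benchmark = R_f + β(R_m − R_f) = 3.58% + 0.235 × 3.05% = 4.29675%
α = actual − benchmark = -0.73% − 4.29675% = -5.03%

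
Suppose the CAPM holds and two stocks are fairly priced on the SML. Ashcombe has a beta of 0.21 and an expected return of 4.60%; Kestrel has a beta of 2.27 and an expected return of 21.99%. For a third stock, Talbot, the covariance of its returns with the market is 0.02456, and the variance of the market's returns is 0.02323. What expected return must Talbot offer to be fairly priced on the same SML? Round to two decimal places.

MRP = (21.99% − 4.60%) / (2.27 − 0.21) = 8.4417%
R_f = 4.60% − 0.21 × 8.4417% = 2.8272%
β_Talbot = Cov / Var(R_m) = 0.02456 / 0.02323 = 1.0573
E(R_Talbot) = R_f + β × MRP = 2.8272% + 1.0573 × 8.4417% = 11.75%

11.75%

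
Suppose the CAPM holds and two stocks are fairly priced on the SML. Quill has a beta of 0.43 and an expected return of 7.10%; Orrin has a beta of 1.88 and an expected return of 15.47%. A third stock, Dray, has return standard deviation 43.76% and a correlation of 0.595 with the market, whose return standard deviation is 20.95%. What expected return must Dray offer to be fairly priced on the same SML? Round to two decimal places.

MRP = (15.47% − 7.10%) / (1.88 − 0.43) = 5.7724%
R_f = 7.10% − 0.43 × 5.7724% = 4.6179%
β_Dray = ρ·σ_i/σ_m = 0.595 × 43.76 / 20.95 = 1.2428
E(R_Dray) = R_f + β × MRP = 4.6179% + 1.2428 × 5.7724% = 11.79%

11.79%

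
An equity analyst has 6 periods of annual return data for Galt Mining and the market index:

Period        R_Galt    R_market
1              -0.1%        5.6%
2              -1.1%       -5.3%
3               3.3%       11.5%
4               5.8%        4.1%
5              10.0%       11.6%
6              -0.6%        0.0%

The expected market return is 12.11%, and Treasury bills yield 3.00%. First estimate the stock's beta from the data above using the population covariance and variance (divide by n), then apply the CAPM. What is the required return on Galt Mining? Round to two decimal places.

Mean R_i = (-0.1 − 1.1 + 3.3 + 5.8 + 10.0 − 0.6) / 6 = 2.8833%
Mean R_m = (5.6 − 5.3 + 11.5 + 4.1 + 11.6 + 0.0) / 6 = 4.5833%
Σ(R_i − R̄_i)(R_m − R̄_m) = 103.7083  ⇒  Cov = 103.7083 / 6 = 17.2847
Σ(R_m − R̄_m)² = 217.0283  ⇒  Var(R_m) = 217.0283 / 6 = 36.1714
β = Cov / Var(R_m) = 17.2847 / 36.1714 = 0.4779
MRP = 12.11% − 3.00% = 9.11%
E(R) = R_f + β × MRP = 3.00% + 0.4779 × 9.11% = 7.35%

7.35%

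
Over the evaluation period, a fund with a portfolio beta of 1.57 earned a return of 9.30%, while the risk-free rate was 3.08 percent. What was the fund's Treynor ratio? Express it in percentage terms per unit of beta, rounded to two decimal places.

Treynor = (R_P − R_f) / β_P = (9.30% − 3.08%) / 1.5700 = 6.22% / 1.5700 = 3.96%

3.96%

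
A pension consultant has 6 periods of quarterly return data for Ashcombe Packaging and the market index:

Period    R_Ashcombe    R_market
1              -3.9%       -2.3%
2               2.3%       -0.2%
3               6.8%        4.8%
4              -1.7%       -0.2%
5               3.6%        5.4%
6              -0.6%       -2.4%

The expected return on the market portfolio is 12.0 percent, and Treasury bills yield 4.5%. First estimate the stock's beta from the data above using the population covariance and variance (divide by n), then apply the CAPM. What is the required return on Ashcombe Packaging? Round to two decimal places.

Mean R_i = (-3.9 + 2.3 + 6.8 − 1.7 + 3.6 − 0.6) / 6 = 1.0833%
Mean R_m = (-2.3 − 0.2 + 4.8 − 0.2 + 5.4 − 2.4) / 6 = 0.8500%
Σ(R_i − R̄_i)(R_m − R̄_m) = 56.8450  ⇒  Cov = 56.8450 / 6 = 9.4742
Σ(R_m − R̄_m)² = 58.9950  ⇒  Var(R_m) = 58.9950 / 6 = 9.8325
β = Cov / Var(R_m) = 9.4742 / 9.8325 = 0.9636
MRP = 12.0% − 4.5% = 7.50%
E(R) = R_f + β × MRP = 4.5% + 0.9636 × 7.5% = 11.73%

11.73%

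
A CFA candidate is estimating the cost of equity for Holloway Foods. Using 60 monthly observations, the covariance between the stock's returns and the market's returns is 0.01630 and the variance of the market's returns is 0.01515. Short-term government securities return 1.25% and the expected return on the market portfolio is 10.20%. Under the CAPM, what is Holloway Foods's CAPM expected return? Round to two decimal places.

β = Cov(R_i, R_m) / Var(R_m) = 0.01630 / 0.01515 = 1.0759
MRP = 10.20% − 1.25% = 8.95%
E(R) = R_f + β × MRP = 1.25% + 1.0759 × 8.95% = 10.88%

10.88%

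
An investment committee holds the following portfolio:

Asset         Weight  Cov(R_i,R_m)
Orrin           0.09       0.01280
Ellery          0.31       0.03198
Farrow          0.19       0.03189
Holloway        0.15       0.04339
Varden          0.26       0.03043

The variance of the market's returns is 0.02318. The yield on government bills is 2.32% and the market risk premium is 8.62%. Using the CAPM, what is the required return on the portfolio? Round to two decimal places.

β_Orrin = 0.01280 / 0.02318 = 0.5522
β_Ellery = 0.03198 / 0.02318 = 1.3796
β_Farrow = 0.03189 / 0.02318 = 1.3758
β_Holloway = 0.04339 / 0.02318 = 1.8719
β_Varden = 0.03043 / 0.02318 = 1.3128
β_P = Σ w_i β_i = 0.09×0.5522 + 0.31×1.3796 + 0.19×1.3758 + 0.15×1.8719 + 0.26×1.3128 = 1.3609
E(R_P) = R_f + β_P × MRP = 2.32% + 1.3609 × 8.62% = 14.05%

14.05%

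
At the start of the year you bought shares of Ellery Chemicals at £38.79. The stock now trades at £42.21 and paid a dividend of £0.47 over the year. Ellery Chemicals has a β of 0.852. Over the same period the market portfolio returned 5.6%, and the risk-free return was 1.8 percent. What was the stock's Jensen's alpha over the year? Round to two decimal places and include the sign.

Realised HPR = (P1 + D1 − P0) / P0 = (42.21 + 0.47 − 38.79) / 38.79 = 3.89 / 38.79 = 10.0284%
MRP = 5.6% − 1.8% = 3.80%
CAPM required = R_f + β·MRP = 1.8% + 0.852 × 3.8% = 5.0376%
α = realised − required = 10.0284% − 5.0376% = +4.99%

+4.99%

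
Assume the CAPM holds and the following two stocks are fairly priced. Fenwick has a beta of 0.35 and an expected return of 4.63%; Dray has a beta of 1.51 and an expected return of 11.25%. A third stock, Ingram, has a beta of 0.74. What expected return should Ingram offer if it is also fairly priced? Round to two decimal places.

6.86%

MRP (SML slope) = (11.25% − 4.63%) / (1.51 − 0.35) = 6.62% / 1.16 = 5.7069%
R_f (intercept) = 4.63% − 0.35 × 5.7069% = 2.6326%
E(R_Ingram) = R_f + β × MRP = 2.6326% + 0.74 × 5.7069% = 6.86%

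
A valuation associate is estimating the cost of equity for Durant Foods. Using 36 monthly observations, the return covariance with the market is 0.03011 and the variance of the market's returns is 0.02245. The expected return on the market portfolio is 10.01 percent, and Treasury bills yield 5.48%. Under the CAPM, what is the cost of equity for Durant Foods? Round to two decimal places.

11.56%

β = Cov(R_i, R_m) / Var(R_m) = 0.03011 / 0.02245 = 1.3412
MRP = 10.01% − 5.48% = 4.53%
E(R) = R_f + β × MRP = 5.48% + 1.3412 × 4.53% = 11.56%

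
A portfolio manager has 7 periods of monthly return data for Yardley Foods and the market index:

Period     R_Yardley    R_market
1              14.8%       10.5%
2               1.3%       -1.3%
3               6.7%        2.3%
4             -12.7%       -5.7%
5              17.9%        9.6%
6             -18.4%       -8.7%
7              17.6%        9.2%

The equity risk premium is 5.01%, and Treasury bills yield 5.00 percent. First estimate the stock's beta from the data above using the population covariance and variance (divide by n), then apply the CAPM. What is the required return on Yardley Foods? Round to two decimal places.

Mean R_i = (14.8 + 1.3 + 6.7 − 12.7 + 17.9 − 18.4 + 17.6) / 7 = 3.8857%
Mean R_m = (10.5 − 1.3 + 2.3 − 5.7 + 9.6 − 8.7 + 9.2) / 7 = 2.2714%
Σ(R_i − R̄_i)(R_m − R̄_m) = 673.5671  ⇒  Cov = 673.5671 / 7 = 96.2239
Σ(R_m − R̄_m)² = 366.0943  ⇒  Var(R_m) = 366.0943 / 7 = 52.2992
β = Cov / Var(R_m) = 96.2239 / 52.2992 = 1.8399
E(R) = R_f + β × MRP = 5.00% + 1.8399 × 5.01% = 14.22%

14.22%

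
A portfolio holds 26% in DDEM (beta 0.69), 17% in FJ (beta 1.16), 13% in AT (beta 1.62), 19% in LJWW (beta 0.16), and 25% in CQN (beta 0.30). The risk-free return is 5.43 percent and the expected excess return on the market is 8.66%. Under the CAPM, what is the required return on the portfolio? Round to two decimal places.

β_P = Σ w_i β_i = 0.26×0.69 + 0.17×1.16 + 0.13×1.62 + 0.19×0.16 + 0.25×0.30 = 0.6926
E(R_P) = R_f + β_P × MRP = 5.43% + 0.6926 × 8.66% = 11.43%

11.43%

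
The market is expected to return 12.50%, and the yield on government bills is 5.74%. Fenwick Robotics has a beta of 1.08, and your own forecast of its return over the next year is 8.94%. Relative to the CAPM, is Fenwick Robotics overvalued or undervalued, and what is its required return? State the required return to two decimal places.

Overvalued; required return 13.04%

MRP = 12.50% − 5.74% = 6.76%
Required return = R_f + β·MRP = 5.74% + 1.08 × 6.76% = 13.04%
Forecast 8.94% < required 13.04% → the stock plots below the SML → overvalued.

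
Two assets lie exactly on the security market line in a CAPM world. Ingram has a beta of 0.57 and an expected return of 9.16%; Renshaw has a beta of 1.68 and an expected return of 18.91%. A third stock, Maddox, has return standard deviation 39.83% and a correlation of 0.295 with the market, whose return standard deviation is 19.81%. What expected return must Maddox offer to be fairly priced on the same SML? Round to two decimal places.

9.36%

MRP = (18.91% − 9.16%) / (1.68 − 0.57) = 8.7838%
R_f = 9.16% − 0.57 × 8.7838% = 4.1532%
β_Maddox = ρ·σ_i/σ_m = 0.295 × 39.83 / 19.81 = 0.5931
E(R_Maddox) = R_f + β × MRP = 4.1532% + 0.5931 × 8.7838% = 9.36%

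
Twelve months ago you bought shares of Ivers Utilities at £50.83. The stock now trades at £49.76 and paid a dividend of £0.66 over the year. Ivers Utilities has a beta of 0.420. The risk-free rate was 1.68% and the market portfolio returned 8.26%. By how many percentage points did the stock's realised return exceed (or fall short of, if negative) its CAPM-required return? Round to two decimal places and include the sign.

Realised HPR = (P1 + D1 − P0) / P0 = (49.76 + 0.66 − 50.83) / 50.83 = -0.41 / 50.83 = -0.8066%
MRP = 8.26% − 1.68% = 6.58%
CAPM required = R_f + β·MRP = 1.68% + 0.420 × 6.58% = 4.44360%
α = realised − required = -0.8066% − 4.44360% = -5.25%

-5.25%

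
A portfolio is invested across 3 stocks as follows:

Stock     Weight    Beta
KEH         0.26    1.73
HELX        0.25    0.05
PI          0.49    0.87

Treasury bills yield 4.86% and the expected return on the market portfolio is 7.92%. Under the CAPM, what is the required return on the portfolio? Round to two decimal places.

7.58%

β_P = Σ w_i β_i = 0.26×1.73 + 0.25×0.05 + 0.49×0.87 = 0.8886
MRP = 7.92% − 4.86% = 3.06%
E(R_P) = R_f + β_P × MRP = 4.86% + 0.8886 × 3.06% = 7.58%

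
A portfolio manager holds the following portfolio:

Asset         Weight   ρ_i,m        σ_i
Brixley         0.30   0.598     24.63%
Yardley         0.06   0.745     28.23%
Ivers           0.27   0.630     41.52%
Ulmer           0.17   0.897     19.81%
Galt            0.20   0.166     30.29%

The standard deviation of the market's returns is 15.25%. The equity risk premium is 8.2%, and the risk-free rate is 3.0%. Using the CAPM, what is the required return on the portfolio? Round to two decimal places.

β_Brixley = 0.598 × 24.63% / 15.25% = 0.9658
β_Yardley = 0.745 × 28.23% / 15.25% = 1.3791
β_Ivers = 0.630 × 41.52% / 15.25% = 1.7153
β_Ulmer = 0.897 × 19.81% / 15.25% = 1.1652
β_Galt = 0.166 × 30.29% / 15.25% = 0.3297
β_P = Σ w_i β_i = 0.30×0.9658 + 0.06×1.3791 + 0.27×1.7153 + 0.17×1.1652 + 0.20×0.3297 = 1.0996
E(R_P) = R_f + β_P × MRP = 3.0% + 1.0996 × 8.2% = 12.02%

12.02%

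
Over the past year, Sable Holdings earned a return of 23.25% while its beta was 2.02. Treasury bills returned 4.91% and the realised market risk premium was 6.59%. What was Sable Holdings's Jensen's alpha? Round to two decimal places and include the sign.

+5.03%

CAPM benchmark = R_f + β(R_m − R_f) = 4.91% + 2.02 × 6.59% = 18.2218%
α = actual − benchmark = 23.25% − 18.2218% = +5.03%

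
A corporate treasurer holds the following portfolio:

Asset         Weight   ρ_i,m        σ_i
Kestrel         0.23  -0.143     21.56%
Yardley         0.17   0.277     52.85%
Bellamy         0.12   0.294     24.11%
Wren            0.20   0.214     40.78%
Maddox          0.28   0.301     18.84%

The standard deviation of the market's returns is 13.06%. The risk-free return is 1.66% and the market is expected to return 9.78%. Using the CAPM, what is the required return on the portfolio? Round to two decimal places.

β_Kestrel = -0.143 × 21.56% / 13.06% = -0.2361
β_Yardley = 0.277 × 52.85% / 13.06% = 1.1209
β_Bellamy = 0.294 × 24.11% / 13.06% = 0.5428
β_Wren = 0.214 × 40.78% / 13.06% = 0.6682
β_Maddox = 0.301 × 18.84% / 13.06% = 0.4342
β_P = Σ w_i β_i = 0.23×-0.2361 + 0.17×1.1209 + 0.12×0.5428 + 0.20×0.6682 + 0.28×0.4342 = 0.4566
MRP = 9.78% − 1.66% = 8.12%
E(R_P) = R_f + β_P × MRP = 1.66% + 0.4566 × 8.12% = 5.37%

5.37%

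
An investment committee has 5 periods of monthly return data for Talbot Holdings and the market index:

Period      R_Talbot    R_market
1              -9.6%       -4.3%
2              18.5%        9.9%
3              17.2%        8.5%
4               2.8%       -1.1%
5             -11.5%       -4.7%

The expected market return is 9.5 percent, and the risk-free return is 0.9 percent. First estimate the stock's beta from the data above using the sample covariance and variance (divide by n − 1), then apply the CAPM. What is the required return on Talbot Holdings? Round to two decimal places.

Mean R_i = (-9.6 + 18.5 + 17.2 + 2.8 − 11.5) / 5 = 3.4800%
Mean R_m = (-4.3 + 9.9 + 8.5 − 1.1 − 4.7) / 5 = 1.6600%
Σ(R_i − R̄_i)(R_m − R̄_m) = 392.7160  ⇒  Cov = 392.7160 / 4 = 98.1790
Σ(R_m − R̄_m)² = 198.2720  ⇒  Var(R_m) = 198.2720 / 4 = 49.5680
β = Cov / Var(R_m) = 98.1790 / 49.5680 = 1.9807
MRP = 9.5% − 0.9% = 8.60%
E(R) = R_f + β × MRP = 0.9% + 1.9807 × 8.6% = 17.93%

17.93%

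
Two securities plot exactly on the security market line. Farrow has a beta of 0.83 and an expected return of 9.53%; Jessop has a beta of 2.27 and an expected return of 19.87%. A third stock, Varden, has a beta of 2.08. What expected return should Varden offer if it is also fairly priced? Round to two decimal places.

18.51%

MRP (SML slope) = (19.87% − 9.53%) / (2.27 − 0.83) = 10.34% / 1.44 = 7.1806%
R_f (intercept) = 9.53% − 0.83 × 7.1806% = 3.5701%
E(R_Varden) = R_f + β × MRP = 3.5701% + 2.08 × 7.1806% = 18.51%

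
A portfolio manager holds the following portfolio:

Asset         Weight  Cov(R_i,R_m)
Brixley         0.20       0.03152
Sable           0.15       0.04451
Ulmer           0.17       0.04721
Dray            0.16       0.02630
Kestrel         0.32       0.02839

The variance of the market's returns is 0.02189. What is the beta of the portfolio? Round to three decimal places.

β_Brixley = 0.03152 / 0.02189 = 1.4399
β_Sable = 0.04451 / 0.02189 = 2.0333
β_Ulmer = 0.04721 / 0.02189 = 2.1567
β_Dray = 0.02630 / 0.02189 = 1.2015
β_Kestrel = 0.02839 / 0.02189 = 1.2969
β_P = Σ w_i β_i = 0.20×1.4399 + 0.15×2.0333 + 0.17×2.1567 + 0.16×1.2015 + 0.32×1.2969 = 1.5669

1.567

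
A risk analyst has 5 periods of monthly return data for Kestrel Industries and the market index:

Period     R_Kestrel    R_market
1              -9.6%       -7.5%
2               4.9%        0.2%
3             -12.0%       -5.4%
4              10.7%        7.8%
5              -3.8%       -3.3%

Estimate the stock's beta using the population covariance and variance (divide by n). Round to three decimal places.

1.515

Mean R_i = (-9.6 + 4.9 − 12.0 + 10.7 − 3.8) / 5 = -1.9600%
Mean R_m = (-7.5 + 0.2 − 5.4 + 7.8 − 3.3) / 5 = -1.6400%
Σ(R_i − R̄_i)(R_m − R̄_m) = 217.7080  ⇒  Cov = 217.7080 / 5 = 43.5416
Σ(R_m − R̄_m)² = 143.7320  ⇒  Var(R_m) = 143.7320 / 5 = 28.7464
β = Cov / Var(R_m) = 43.5416 / 28.7464 = 1.5147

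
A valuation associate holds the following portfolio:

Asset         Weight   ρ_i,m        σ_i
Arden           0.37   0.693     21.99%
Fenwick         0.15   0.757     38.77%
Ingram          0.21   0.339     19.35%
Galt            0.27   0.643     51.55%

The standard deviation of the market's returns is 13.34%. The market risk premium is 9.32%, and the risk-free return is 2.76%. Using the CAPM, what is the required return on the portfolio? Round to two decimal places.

16.99%

β_Arden = 0.693 × 21.99% / 13.34% = 1.1424
β_Fenwick = 0.757 × 38.77% / 13.34% = 2.2001
β_Ingram = 0.339 × 19.35% / 13.34% = 0.4917
β_Galt = 0.643 × 51.55% / 13.34% = 2.4848
β_P = Σ w_i β_i = 0.37×1.1424 + 0.15×2.2001 + 0.21×0.4917 + 0.27×2.4848 = 1.5269
E(R_P) = R_f + β_P × MRP = 2.76% + 1.5269 × 9.32% = 16.99%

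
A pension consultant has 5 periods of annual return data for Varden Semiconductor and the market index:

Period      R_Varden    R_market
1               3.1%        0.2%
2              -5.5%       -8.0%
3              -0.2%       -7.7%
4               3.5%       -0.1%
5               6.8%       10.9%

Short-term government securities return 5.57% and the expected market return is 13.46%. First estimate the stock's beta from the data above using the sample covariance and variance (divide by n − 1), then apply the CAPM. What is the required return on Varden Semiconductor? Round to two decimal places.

Mean R_i = (3.1 − 5.5 − 0.2 + 3.5 + 6.8) / 5 = 1.5400%
Mean R_m = (0.2 − 8.0 − 7.7 − 0.1 + 10.9) / 5 = -0.9400%
Σ(R_i − R̄_i)(R_m − R̄_m) = 127.1680  ⇒  Cov = 127.1680 / 4 = 31.7920
Σ(R_m − R̄_m)² = 237.7320  ⇒  Var(R_m) = 237.7320 / 4 = 59.4330
β = Cov / Var(R_m) = 31.7920 / 59.4330 = 0.5349
MRP = 13.46% − 5.57% = 7.89%
E(R) = R_f + β × MRP = 5.57% + 0.5349 × 7.89% = 9.79%

9.79%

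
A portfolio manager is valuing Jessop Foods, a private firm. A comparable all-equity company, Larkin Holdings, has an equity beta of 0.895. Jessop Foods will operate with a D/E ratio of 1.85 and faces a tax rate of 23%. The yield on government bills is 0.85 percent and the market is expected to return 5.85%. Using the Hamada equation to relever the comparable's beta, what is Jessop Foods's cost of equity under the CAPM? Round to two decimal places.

β_L = β_U × [1 + (1 − t)(D/E)] = 0.895 × [1 + (1 − 0.23) × 1.85]
    = 0.895 × [1 + 0.77 × 1.85] = 0.895 × 2.4245 = 2.1699
MRP = 5.85% − 0.85% = 5.00%
E(R) = R_f + β_L × MRP = 0.85% + 2.1699 × 5.00% = 11.70%

11.70%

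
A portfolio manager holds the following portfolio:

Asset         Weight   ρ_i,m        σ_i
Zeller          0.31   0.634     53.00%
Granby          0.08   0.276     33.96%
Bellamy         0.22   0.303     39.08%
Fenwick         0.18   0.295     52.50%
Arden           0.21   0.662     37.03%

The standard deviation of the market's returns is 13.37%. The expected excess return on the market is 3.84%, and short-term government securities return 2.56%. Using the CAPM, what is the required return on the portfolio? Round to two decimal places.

β_Zeller = 0.634 × 53.00% / 13.37% = 2.5132
β_Granby = 0.276 × 33.96% / 13.37% = 0.7010
β_Bellamy = 0.303 × 39.08% / 13.37% = 0.8857
β_Fenwick = 0.295 × 52.50% / 13.37% = 1.1584
β_Arden = 0.662 × 37.03% / 13.37% = 1.8335
β_P = Σ w_i β_i = 0.31×2.5132 + 0.08×0.7010 + 0.22×0.8857 + 0.18×1.1584 + 0.21×1.8335 = 1.6236
E(R_P) = R_f + β_P × MRP = 2.56% + 1.6236 × 3.84% = 8.79%

8.79%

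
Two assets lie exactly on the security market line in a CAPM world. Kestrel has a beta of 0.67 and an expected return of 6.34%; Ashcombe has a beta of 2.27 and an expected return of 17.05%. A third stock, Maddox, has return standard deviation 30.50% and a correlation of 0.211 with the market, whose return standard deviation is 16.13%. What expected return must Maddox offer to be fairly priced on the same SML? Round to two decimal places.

4.53%

MRP = (17.05% − 6.34%) / (2.27 − 0.67) = 6.6938%
R_f = 6.34% − 0.67 × 6.6938% = 1.8552%
β_Maddox = ρ·σ_i/σ_m = 0.211 × 30.50 / 16.13 = 0.3990
E(R_Maddox) = R_f + β × MRP = 1.8552% + 0.3990 × 6.6938% = 4.53%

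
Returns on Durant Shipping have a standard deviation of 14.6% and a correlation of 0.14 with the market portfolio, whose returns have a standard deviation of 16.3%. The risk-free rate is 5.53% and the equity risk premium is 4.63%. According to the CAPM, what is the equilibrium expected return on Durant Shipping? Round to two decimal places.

β = ρ × σ_i / σ_m = 0.14 × 14.6% / 16.3% = 0.1254
E(R) = 5.53% + 0.1254 × 4.63% = 6.11%

6.11%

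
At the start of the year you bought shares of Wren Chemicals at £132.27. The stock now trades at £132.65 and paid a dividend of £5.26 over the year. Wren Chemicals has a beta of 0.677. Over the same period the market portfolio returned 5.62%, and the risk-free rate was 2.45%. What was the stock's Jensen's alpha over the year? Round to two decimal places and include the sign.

-0.33%

Realised HPR = (P1 + D1 − P0) / P0 = (132.65 + 5.26 − 132.27) / 132.27 = 5.64 / 132.27 = 4.2640%
MRP = 5.62% − 2.45% = 3.17%
CAPM required = R_f + β·MRP = 2.45% + 0.677 × 3.17% = 4.59609%
α = realised − required = 4.2640% − 4.59609% = -0.33%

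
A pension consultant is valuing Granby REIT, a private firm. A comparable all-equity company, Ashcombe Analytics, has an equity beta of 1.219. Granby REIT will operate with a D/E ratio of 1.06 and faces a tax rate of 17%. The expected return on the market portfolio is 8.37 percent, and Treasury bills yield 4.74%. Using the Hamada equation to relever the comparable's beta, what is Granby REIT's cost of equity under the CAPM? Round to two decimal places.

13.06%

β_L = β_U × [1 + (1 − t)(D/E)] = 1.219 × [1 + (1 − 0.17) × 1.06]
    = 1.219 × [1 + 0.83 × 1.06] = 1.219 × 1.8798 = 2.2915
MRP = 8.37% − 4.74% = 3.63%
E(R) = R_f + β_L × MRP = 4.74% + 2.2915 × 3.63% = 13.06%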